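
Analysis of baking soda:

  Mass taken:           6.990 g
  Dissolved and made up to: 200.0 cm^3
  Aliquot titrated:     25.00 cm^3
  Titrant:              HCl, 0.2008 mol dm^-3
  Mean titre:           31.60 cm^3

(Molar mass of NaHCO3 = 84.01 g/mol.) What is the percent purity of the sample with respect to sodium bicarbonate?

NaHCO3 + HCl → NaCl + H2O + CO2
n(HCl) per titration = 0.03160 × 0.2008 = 6.345 × 10^-3 mol
n(NaHCO3) in each aliquot = 6.345 × 10^-3 mol (1:1 ratio)
n(NaHCO3) in the whole flask = 6.345 × 10^-3 × 200.0/25.00 = 0.05076 mol
mass of NaHCO3 = 0.05076 × 84.01 = 4.265 g
% NaHCO3 = 4.265 / 6.990 × 100 = 61.01 %

61.01 %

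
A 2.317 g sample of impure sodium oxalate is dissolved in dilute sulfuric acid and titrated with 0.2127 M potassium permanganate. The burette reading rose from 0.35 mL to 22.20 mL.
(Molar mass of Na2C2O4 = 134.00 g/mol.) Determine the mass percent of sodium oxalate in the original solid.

2 MnO4^- + 5 C2O4^2- + 16 H^+ → 2 Mn^2+ + 10 CO2 + 8 H2O
n(KMnO4) = 0.02185 L × 0.2127 mol/L = 4.647 × 10^-3 mol
From the 5:2 ratio, n(Na2C2O4) = 5/2 × 4.647 × 10^-3 = 0.01162 mol
mass of Na2C2O4 = 0.01162 × 134.00 g/mol = 1.557 g
% Na2C2O4 = 1.557 / 2.317 × 100 = 67.20 %

67.20 %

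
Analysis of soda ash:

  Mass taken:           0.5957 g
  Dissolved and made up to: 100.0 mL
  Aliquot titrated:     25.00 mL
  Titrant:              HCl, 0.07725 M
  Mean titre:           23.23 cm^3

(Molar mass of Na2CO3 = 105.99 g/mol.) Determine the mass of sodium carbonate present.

0.3804 g

Na2CO3 + 2 HCl → 2 NaCl + H2O + CO2
n(HCl) per titration = 0.02323 × 0.07725 = 1.795 × 10^-3 mol
From the 1:2 ratio, n(Na2CO3) in each aliquot = 1/2 × 1.795 × 10^-3 = 8.973 × 10^-4 mol
n(Na2CO3) in the whole flask = 8.973 × 10^-4 × 100.0/25.00 = 3.589 × 10^-3 mol
mass of Na2CO3 = 3.589 × 10^-3 × 105.99 = 0.3804 g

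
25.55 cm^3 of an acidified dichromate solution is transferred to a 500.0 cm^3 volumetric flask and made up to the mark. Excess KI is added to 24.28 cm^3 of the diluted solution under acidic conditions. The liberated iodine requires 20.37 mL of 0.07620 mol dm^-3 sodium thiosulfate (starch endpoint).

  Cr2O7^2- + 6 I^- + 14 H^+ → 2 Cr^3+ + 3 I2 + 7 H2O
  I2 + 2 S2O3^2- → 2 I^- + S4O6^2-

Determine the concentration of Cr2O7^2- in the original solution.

n(S2O3^2-) = 0.02037 × 0.07620 = 1.552 × 10^-3 mol
n(I2) = n(S2O3^2-)/2 = 7.761 × 10^-4 mol
From the 1:3 ratio, n(Cr2O7^2-) in the aliquot = 1/3 × 7.761 × 10^-4 = 2.587 × 10^-4 mol
[Cr2O7^2-]_dilute = 2.587 × 10^-4 / 0.02428 = 0.01065 mol/L
[Cr2O7^2-]_original = 0.01065 × 500.0/25.55 = 0.2085 mol/L

0.2085 mol/L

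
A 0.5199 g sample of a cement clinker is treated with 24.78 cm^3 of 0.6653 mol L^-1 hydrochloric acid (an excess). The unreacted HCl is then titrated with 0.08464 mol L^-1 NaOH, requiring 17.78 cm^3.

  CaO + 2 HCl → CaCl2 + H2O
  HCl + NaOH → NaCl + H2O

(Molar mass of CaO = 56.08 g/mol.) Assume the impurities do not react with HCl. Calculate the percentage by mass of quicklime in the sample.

80.80 %

n(HCl) added = 0.02478 × 0.6653 = 0.01649 mol
n(NaOH) used in back-titration = 0.01778 × 0.08464 = 1.505 × 10^-3 mol
n(HCl) left over = 1.505 × 10^-3 mol (1:1 ratio)
n(HCl) consumed by analyte = 0.01649 − 1.505 × 10^-3 = 0.01498 mol
From the 1:2 ratio, n(CaO) = 1/2 × 0.01498 = 7.491 × 10^-3 mol
mass of CaO = 7.491 × 10^-3 × 56.08 = 0.4201 g
% CaO = 0.4201 / 0.5199 × 100 = 80.80 %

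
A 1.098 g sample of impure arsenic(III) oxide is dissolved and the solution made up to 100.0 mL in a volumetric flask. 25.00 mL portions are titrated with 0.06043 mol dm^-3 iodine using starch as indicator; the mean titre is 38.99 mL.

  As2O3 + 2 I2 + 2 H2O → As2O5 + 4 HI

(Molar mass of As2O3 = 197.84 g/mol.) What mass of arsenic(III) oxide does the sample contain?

n(I2) per titration = 0.03899 × 0.06043 = 2.356 × 10^-3 mol
From the 1:2 ratio, n(As2O3) in each aliquot = 1/2 × 2.356 × 10^-3 = 1.178 × 10^-3 mol
n(As2O3) in the whole flask = 1.178 × 10^-3 × 100.0/25.00 = 4.712 × 10^-3 mol
mass of As2O3 = 4.712 × 10^-3 × 197.84 = 0.9323 g

0.9323 g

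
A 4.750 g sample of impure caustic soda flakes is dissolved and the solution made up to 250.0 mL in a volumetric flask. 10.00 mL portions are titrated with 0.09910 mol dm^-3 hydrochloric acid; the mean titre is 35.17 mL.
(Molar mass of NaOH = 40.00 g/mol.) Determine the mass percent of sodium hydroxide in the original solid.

73.38 %

NaOH + HCl → NaCl + H2O
n(HCl) per titration = 0.03517 × 0.09910 = 3.485 × 10^-3 mol
n(NaOH) in each aliquot = 3.485 × 10^-3 mol (1:1 ratio)
n(NaOH) in the whole flask = 3.485 × 10^-3 × 250.0/10.00 = 0.08713 mol
mass of NaOH = 0.08713 × 40.00 = 3.485 g
% NaOH = 3.485 / 4.750 × 100 = 73.38 %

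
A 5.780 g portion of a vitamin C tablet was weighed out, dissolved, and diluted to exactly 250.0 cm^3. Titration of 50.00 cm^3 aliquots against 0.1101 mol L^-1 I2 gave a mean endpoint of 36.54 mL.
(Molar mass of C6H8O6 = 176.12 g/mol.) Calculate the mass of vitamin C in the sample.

3.543 g

C6H8O6 + I2 → C6H6O6 + 2 HI
n(I2) per titration = 0.03654 × 0.1101 = 4.023 × 10^-3 mol
n(C6H8O6) in each aliquot = 4.023 × 10^-3 mol (1:1 ratio)
n(C6H8O6) in the whole flask = 4.023 × 10^-3 × 250.0/50.00 = 0.02012 mol
mass of C6H8O6 = 0.02012 × 176.12 = 3.543 g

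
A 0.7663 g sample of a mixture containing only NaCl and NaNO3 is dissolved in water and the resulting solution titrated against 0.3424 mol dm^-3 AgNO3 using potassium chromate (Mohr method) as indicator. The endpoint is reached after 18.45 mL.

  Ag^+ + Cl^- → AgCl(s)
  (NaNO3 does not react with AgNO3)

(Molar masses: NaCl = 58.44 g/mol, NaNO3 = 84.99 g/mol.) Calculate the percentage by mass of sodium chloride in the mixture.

n(AgNO3) = 0.01845 × 0.3424 = 6.317 × 10^-3 mol
Let x = n(NaCl), y = n(NaNO3).
Titrant: 1x = 6.317 × 10^-3;  mass: 58.44x + 84.99y = 0.7663
Solving, x = 6.317 × 10^-3 mol, y = 4.673 × 10^-3 mol
mass of NaCl = 6.317 × 10^-3 × 58.44 = 0.3692 g
% NaCl = 0.3692 / 0.7663 × 100 = 48.18 %

48.18 %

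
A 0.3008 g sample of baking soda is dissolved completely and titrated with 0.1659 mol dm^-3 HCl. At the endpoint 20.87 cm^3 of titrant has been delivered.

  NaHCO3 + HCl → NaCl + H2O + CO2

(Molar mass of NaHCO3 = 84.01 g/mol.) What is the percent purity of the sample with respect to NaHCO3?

n(HCl) = 0.02087 L × 0.1659 mol/L = 3.462 × 10^-3 mol
n(NaHCO3) = 3.462 × 10^-3 mol (1:1 ratio)
mass of NaHCO3 = 3.462 × 10^-3 × 84.01 g/mol = 0.2909 g
% NaHCO3 = 0.2909 / 0.3008 × 100 = 96.70 %

96.70 %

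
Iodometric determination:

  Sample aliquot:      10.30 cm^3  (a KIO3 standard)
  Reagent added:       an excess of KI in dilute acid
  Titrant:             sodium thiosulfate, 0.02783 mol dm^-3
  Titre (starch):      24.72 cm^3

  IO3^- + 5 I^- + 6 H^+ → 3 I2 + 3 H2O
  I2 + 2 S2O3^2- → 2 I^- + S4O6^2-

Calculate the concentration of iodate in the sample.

0.01113 mol/L

n(S2O3^2-) = 0.02472 × 0.02783 = 6.880 × 10^-4 mol
n(I2) = n(S2O3^2-)/2 = 3.440 × 10^-4 mol
From the 1:3 ratio, n(IO3^-) in the aliquot = 1/3 × 3.440 × 10^-4 = 1.147 × 10^-4 mol
[IO3^-] = 1.147 × 10^-4 / 0.01030 = 0.01113 mol/L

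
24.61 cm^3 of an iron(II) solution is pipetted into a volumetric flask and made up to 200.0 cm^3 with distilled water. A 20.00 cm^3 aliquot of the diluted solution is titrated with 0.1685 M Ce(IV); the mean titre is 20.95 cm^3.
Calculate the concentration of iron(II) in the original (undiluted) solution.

Ce^4+ + Fe^2+ → Ce^3+ + Fe^3+
n(Ce4+) = 0.02095 × 0.1685 = 3.530 × 10^-3 mol
n(Fe2+) in the aliquot = 3.530 × 10^-3 mol (1:1 ratio)
[Fe2+]_dilute = 3.530 × 10^-3 / 0.02000 = 0.1765 mol/L
Dilution factor = 200.0 / 24.61 = 8.127
[Fe2+]_stock = 0.1765 × 8.127 = 1.434 mol/L

1.434 M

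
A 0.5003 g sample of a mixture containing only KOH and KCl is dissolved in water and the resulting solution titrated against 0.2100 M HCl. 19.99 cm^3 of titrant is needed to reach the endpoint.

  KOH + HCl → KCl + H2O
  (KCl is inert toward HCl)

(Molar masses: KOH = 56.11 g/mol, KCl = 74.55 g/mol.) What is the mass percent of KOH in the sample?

47.08 %

n(HCl) = 0.01999 × 0.2100 = 4.198 × 10^-3 mol
Let x = n(KOH), y = n(KCl).
Titrant: 1x = 4.198 × 10^-3;  mass: 56.11x + 74.55y = 0.5003
Solving, x = 4.198 × 10^-3 mol, y = 3.551 × 10^-3 mol
mass of KOH = 4.198 × 10^-3 × 56.11 = 0.2355 g
% KOH = 0.2355 / 0.5003 × 100 = 47.08 %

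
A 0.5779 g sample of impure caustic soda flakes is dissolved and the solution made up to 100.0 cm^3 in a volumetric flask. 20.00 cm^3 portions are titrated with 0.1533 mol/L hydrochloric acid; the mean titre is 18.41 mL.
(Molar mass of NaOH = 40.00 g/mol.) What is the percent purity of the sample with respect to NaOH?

97.67 %

NaOH + HCl → NaCl + H2O
n(HCl) per titration = 0.01841 × 0.1533 = 2.822 × 10^-3 mol
n(NaOH) in each aliquot = 2.822 × 10^-3 mol (1:1 ratio)
n(NaOH) in the whole flask = 2.822 × 10^-3 × 100.0/20.00 = 0.01411 mol
mass of NaOH = 0.01411 × 40.00 = 0.5645 g
% NaOH = 0.5645 / 0.5779 × 100 = 97.67 %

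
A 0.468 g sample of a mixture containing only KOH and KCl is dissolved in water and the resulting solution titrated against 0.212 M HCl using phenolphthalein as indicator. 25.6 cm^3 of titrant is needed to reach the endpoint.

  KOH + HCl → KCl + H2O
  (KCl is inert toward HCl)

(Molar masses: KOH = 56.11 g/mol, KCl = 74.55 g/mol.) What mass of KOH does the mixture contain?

n(HCl) = 0.0256 × 0.212 = 5.43 × 10^-3 mol
Let x = n(KOH), y = n(KCl).
Titrant: 1x = 5.43 × 10^-3;  mass: 56.11x + 74.55y = 0.468
Solving, x = 5.43 × 10^-3 mol, y = 2.19 × 10^-3 mol
mass of KOH = 5.43 × 10^-3 × 56.11 = 0.305 g

0.305 g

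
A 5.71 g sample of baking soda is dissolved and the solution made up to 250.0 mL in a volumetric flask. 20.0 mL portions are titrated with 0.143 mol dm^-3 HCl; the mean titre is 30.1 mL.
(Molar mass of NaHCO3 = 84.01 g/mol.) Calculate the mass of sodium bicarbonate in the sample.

4.52 g

NaHCO3 + HCl → NaCl + H2O + CO2
n(HCl) per titration = 0.0301 × 0.143 = 4.30 × 10^-3 mol
n(NaHCO3) in each aliquot = 4.30 × 10^-3 mol (1:1 ratio)
n(NaHCO3) in the whole flask = 4.30 × 10^-3 × 250.0/20.0 = 0.0538 mol
mass of NaHCO3 = 0.0538 × 84.01 = 4.52 g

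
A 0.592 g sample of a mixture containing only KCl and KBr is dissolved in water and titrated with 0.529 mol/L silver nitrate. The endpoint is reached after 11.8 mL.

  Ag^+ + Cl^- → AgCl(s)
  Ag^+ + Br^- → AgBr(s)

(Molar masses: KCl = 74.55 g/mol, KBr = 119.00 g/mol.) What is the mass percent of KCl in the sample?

n(AgNO3) = 0.0118 × 0.529 = 6.24 × 10^-3 mol
Let x = n(KCl), y = n(KBr).
Titrant: 1x + 1y = 6.24 × 10^-3;  mass: 74.55x + 119.00y = 0.592
Solving, x = 3.39 × 10^-3 mol, y = 2.85 × 10^-3 mol
mass of KCl = 3.39 × 10^-3 × 74.55 = 0.253 g
% KCl = 0.253 / 0.592 × 100 = 42.7 %

42.7 %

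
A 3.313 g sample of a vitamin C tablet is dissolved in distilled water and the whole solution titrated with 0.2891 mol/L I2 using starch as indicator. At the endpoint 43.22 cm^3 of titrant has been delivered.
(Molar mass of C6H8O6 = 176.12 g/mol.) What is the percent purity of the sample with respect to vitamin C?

66.42 %

C6H8O6 + I2 → C6H6O6 + 2 HI
n(I2) = 0.04322 L × 0.2891 mol/L = 0.01249 mol
n(C6H8O6) = 0.01249 mol (1:1 ratio)
mass of C6H8O6 = 0.01249 × 176.12 g/mol = 2.201 g
% C6H8O6 = 2.201 / 3.313 × 100 = 66.42 %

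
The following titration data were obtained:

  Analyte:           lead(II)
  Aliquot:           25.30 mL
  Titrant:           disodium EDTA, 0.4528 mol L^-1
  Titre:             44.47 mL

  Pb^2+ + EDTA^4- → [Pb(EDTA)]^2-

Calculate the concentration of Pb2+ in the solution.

n(EDTA) = 0.04447 L × 0.4528 mol/L = 0.02014 mol
n(Pb2+) = 0.02014 mol (1:1 mole ratio)
[Pb2+] = 0.02014 mol / 0.02530 L = 0.7959 mol/L

0.7959 mol/L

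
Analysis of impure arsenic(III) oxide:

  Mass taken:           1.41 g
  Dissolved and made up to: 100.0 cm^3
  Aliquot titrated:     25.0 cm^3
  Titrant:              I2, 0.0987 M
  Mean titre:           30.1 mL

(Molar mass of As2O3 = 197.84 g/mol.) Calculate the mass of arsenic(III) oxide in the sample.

As2O3 + 2 I2 + 2 H2O → As2O5 + 4 HI
n(I2) per titration = 0.0301 × 0.0987 = 2.97 × 10^-3 mol
From the 1:2 ratio, n(As2O3) in each aliquot = 1/2 × 2.97 × 10^-3 = 1.49 × 10^-3 mol
n(As2O3) in the whole flask = 1.49 × 10^-3 × 100.0/25.0 = 5.94 × 10^-3 mol
mass of As2O3 = 5.94 × 10^-3 × 197.84 = 1.18 g

1.18 g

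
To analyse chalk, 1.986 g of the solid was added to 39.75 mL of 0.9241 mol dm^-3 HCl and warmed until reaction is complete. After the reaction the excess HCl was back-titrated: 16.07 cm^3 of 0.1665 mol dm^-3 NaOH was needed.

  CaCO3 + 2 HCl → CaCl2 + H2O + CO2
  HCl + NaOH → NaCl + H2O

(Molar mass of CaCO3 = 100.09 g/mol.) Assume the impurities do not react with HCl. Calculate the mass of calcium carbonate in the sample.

1.704 g

n(HCl) added = 0.03975 × 0.9241 = 0.03673 mol
n(NaOH) used in back-titration = 0.01607 × 0.1665 = 2.676 × 10^-3 mol
n(HCl) left over = 2.676 × 10^-3 mol (1:1 ratio)
n(HCl) consumed by analyte = 0.03673 − 2.676 × 10^-3 = 0.03406 mol
From the 1:2 ratio, n(CaCO3) = 1/2 × 0.03406 = 0.01703 mol
mass of CaCO3 = 0.01703 × 100.09 = 1.704 g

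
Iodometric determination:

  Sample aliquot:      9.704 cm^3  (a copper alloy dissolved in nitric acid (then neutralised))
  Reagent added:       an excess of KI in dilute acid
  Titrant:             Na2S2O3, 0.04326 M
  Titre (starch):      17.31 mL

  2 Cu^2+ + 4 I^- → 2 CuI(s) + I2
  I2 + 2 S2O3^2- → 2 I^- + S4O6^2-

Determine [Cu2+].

n(S2O3^2-) = 0.01731 × 0.04326 = 7.488 × 10^-4 mol
n(I2) = n(S2O3^2-)/2 = 3.744 × 10^-4 mol
From the 2:1 ratio, n(Cu2+) in the aliquot = 2/1 × 3.744 × 10^-4 = 7.488 × 10^-4 mol
[Cu2+] = 7.488 × 10^-4 / 0.009704 = 0.07717 mol/L

0.07717 M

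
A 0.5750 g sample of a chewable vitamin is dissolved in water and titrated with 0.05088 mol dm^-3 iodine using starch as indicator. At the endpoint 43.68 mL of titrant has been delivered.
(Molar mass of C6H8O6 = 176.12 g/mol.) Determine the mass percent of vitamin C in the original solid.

68.07 %

C6H8O6 + I2 → C6H6O6 + 2 HI
n(I2) = 0.04368 L × 0.05088 mol/L = 2.222 × 10^-3 mol
n(C6H8O6) = 2.222 × 10^-3 mol (1:1 ratio)
mass of C6H8O6 = 2.222 × 10^-3 × 176.12 g/mol = 0.3914 g
% C6H8O6 = 0.3914 / 0.5750 × 100 = 68.07 %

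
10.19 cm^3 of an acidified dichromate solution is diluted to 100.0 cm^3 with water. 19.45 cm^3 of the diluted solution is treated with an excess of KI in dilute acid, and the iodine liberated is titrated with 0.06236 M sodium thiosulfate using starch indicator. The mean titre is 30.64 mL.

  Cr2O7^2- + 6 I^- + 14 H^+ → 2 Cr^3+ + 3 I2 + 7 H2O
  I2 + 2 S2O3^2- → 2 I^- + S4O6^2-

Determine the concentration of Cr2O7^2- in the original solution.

n(S2O3^2-) = 0.03064 × 0.06236 = 1.911 × 10^-3 mol
n(I2) = n(S2O3^2-)/2 = 9.554 × 10^-4 mol
From the 1:3 ratio, n(Cr2O7^2-) in the aliquot = 1/3 × 9.554 × 10^-4 = 3.185 × 10^-4 mol
[Cr2O7^2-]_dilute = 3.185 × 10^-4 / 0.01945 = 0.01637 mol/L
[Cr2O7^2-]_original = 0.01637 × 100.0/10.19 = 0.1607 mol/L

0.1607 M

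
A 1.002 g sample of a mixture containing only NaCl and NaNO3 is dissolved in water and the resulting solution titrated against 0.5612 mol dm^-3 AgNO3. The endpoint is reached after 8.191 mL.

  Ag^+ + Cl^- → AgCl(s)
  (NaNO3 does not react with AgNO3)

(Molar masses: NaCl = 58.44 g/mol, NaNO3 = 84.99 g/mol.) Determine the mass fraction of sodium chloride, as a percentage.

n(AgNO3) = 0.008191 × 0.5612 = 4.597 × 10^-3 mol
Let x = n(NaCl), y = n(NaNO3).
Titrant: 1x = 4.597 × 10^-3;  mass: 58.44x + 84.99y = 1.002
Solving, x = 4.597 × 10^-3 mol, y = 8.629 × 10^-3 mol
mass of NaCl = 4.597 × 10^-3 × 58.44 = 0.2686 g
% NaCl = 0.2686 / 1.002 × 100 = 26.81 %

26.81 %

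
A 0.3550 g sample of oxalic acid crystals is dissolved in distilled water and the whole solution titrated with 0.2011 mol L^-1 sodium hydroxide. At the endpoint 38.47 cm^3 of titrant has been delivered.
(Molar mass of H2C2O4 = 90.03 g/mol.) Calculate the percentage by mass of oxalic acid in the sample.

98.10 %

H2C2O4 + 2 NaOH → Na2C2O4 + 2 H2O
n(NaOH) = 0.03847 L × 0.2011 mol/L = 7.736 × 10^-3 mol
From the 1:2 ratio, n(H2C2O4) = 1/2 × 7.736 × 10^-3 = 3.868 × 10^-3 mol
mass of H2C2O4 = 3.868 × 10^-3 × 90.03 g/mol = 0.3483 g
% H2C2O4 = 0.3483 / 0.3550 × 100 = 98.10 %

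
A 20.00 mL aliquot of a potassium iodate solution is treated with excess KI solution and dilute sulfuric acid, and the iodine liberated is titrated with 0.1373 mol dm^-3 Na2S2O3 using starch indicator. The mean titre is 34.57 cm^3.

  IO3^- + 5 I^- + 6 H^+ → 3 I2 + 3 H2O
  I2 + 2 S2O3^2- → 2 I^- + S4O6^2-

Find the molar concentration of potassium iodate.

n(S2O3^2-) = 0.03457 × 0.1373 = 4.746 × 10^-3 mol
n(I2) = n(S2O3^2-)/2 = 2.373 × 10^-3 mol
From the 1:3 ratio, n(IO3^-) in the aliquot = 1/3 × 2.373 × 10^-3 = 7.911 × 10^-4 mol
[IO3^-] = 7.911 × 10^-4 / 0.02000 = 0.03955 mol/L

0.03955 mol/L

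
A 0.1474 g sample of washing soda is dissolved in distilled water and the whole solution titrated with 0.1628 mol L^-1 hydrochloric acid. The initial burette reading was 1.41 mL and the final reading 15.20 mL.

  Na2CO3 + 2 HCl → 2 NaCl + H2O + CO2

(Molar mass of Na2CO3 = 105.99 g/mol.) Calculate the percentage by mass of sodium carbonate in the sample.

n(HCl) = 0.01379 L × 0.1628 mol/L = 2.245 × 10^-3 mol
From the 1:2 ratio, n(Na2CO3) = 1/2 × 2.245 × 10^-3 = 1.123 × 10^-3 mol
mass of Na2CO3 = 1.123 × 10^-3 × 105.99 g/mol = 0.1190 g
% Na2CO3 = 0.1190 / 0.1474 × 100 = 80.72 %

80.72 %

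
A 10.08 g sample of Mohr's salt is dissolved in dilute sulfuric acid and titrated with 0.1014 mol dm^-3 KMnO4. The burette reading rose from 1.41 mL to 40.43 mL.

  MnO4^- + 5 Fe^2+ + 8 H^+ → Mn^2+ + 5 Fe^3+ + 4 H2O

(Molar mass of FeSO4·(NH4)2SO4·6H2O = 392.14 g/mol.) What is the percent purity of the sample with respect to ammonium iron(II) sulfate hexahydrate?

n(KMnO4) = 0.03902 L × 0.1014 mol/L = 3.957 × 10^-3 mol
From the 5:1 ratio, n(FeSO4·(NH4)2SO4·6H2O) = 5/1 × 3.957 × 10^-3 = 0.01978 mol
mass of FeSO4·(NH4)2SO4·6H2O = 0.01978 × 392.14 g/mol = 7.758 g
% FeSO4·(NH4)2SO4·6H2O = 7.758 / 10.08 × 100 = 76.96 %

76.96 %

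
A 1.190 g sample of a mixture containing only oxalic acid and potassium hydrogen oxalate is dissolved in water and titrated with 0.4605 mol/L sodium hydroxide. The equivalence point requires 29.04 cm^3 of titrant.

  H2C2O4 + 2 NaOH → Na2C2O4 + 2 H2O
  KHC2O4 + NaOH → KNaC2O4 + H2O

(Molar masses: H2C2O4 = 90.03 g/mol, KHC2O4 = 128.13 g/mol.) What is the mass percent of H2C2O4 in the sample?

n(NaOH) = 0.02904 × 0.4605 = 0.01337 mol
Let x = n(H2C2O4), y = n(KHC2O4).
Titrant: 2x + 1y = 0.01337;  mass: 90.03x + 128.13y = 1.190
Solving, x = 3.149 × 10^-3 mol, y = 7.075 × 10^-3 mol
mass of H2C2O4 = 3.149 × 10^-3 × 90.03 = 0.2835 g
% H2C2O4 = 0.2835 / 1.190 × 100 = 23.82 %

23.82 %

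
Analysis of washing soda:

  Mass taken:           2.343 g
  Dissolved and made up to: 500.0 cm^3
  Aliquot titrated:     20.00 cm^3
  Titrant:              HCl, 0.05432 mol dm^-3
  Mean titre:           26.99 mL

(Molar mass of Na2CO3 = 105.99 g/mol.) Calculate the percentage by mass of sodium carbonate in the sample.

82.90 %

Na2CO3 + 2 HCl → 2 NaCl + H2O + CO2
n(HCl) per titration = 0.02699 × 0.05432 = 1.466 × 10^-3 mol
From the 1:2 ratio, n(Na2CO3) in each aliquot = 1/2 × 1.466 × 10^-3 = 7.330 × 10^-4 mol
n(Na2CO3) in the whole flask = 7.330 × 10^-4 × 500.0/20.00 = 0.01833 mol
mass of Na2CO3 = 0.01833 × 105.99 = 1.942 g
% Na2CO3 = 1.942 / 2.343 × 100 = 82.90 %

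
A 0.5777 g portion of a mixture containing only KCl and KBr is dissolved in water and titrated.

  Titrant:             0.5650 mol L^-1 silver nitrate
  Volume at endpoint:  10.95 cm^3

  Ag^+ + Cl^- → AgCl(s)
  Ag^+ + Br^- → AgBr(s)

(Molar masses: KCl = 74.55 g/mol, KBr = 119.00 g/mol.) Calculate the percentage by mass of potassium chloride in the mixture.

46.02 %

n(AgNO3) = 0.01095 × 0.5650 = 6.187 × 10^-3 mol
Let x = n(KCl), y = n(KBr).
Titrant: 1x + 1y = 6.187 × 10^-3;  mass: 74.55x + 119.00y = 0.5777
Solving, x = 3.566 × 10^-3 mol, y = 2.620 × 10^-3 mol
mass of KCl = 3.566 × 10^-3 × 74.55 = 0.2659 g
% KCl = 0.2659 / 0.5777 × 100 = 46.02 %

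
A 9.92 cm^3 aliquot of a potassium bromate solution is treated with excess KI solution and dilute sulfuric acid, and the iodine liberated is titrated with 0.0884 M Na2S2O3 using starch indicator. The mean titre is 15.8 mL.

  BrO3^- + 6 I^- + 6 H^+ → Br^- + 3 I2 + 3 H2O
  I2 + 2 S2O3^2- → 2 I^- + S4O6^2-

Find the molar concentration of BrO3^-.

n(S2O3^2-) = 0.0158 × 0.0884 = 1.40 × 10^-3 mol
n(I2) = n(S2O3^2-)/2 = 6.98 × 10^-4 mol
From the 1:3 ratio, n(BrO3^-) in the aliquot = 1/3 × 6.98 × 10^-4 = 2.33 × 10^-4 mol
[BrO3^-] = 2.33 × 10^-4 / 0.00992 = 0.0235 mol/L

0.0235 M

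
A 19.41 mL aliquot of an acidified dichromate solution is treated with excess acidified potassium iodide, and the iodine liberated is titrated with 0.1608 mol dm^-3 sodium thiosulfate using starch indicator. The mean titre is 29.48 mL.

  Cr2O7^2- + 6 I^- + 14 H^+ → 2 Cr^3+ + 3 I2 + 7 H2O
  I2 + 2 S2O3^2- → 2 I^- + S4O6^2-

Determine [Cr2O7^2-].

0.04070 mol/L

n(S2O3^2-) = 0.02948 × 0.1608 = 4.740 × 10^-3 mol
n(I2) = n(S2O3^2-)/2 = 2.370 × 10^-3 mol
From the 1:3 ratio, n(Cr2O7^2-) in the aliquot = 1/3 × 2.370 × 10^-3 = 7.901 × 10^-4 mol
[Cr2O7^2-] = 7.901 × 10^-4 / 0.01941 = 0.04070 mol/L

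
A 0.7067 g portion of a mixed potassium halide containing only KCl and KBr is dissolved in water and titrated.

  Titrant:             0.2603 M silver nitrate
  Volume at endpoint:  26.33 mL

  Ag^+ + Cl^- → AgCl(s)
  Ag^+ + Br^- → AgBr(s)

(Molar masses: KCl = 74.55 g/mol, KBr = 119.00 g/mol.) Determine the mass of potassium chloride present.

0.1826 g

n(AgNO3) = 0.02633 × 0.2603 = 6.854 × 10^-3 mol
Let x = n(KCl), y = n(KBr).
Titrant: 1x + 1y = 6.854 × 10^-3;  mass: 74.55x + 119.00y = 0.7067
Solving, x = 2.450 × 10^-3 mol, y = 4.404 × 10^-3 mol
mass of KCl = 2.450 × 10^-3 × 74.55 = 0.1826 g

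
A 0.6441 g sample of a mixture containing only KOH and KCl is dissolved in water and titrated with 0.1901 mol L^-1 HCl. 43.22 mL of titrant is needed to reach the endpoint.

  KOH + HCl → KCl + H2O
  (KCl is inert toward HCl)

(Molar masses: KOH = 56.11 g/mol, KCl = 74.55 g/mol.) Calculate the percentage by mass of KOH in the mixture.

71.57 %

n(HCl) = 0.04322 × 0.1901 = 8.216 × 10^-3 mol
Let x = n(KOH), y = n(KCl).
Titrant: 1x = 8.216 × 10^-3;  mass: 56.11x + 74.55y = 0.6441
Solving, x = 8.216 × 10^-3 mol, y = 2.456 × 10^-3 mol
mass of KOH = 8.216 × 10^-3 × 56.11 = 0.4610 g
% KOH = 0.4610 / 0.6441 × 100 = 71.57 %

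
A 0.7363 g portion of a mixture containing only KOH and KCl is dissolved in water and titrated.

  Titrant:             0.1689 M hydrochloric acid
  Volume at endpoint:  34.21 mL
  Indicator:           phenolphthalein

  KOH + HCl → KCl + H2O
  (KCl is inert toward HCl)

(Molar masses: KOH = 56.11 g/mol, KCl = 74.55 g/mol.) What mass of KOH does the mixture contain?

n(HCl) = 0.03421 × 0.1689 = 5.778 × 10^-3 mol
Let x = n(KOH), y = n(KCl).
Titrant: 1x = 5.778 × 10^-3;  mass: 56.11x + 74.55y = 0.7363
Solving, x = 5.778 × 10^-3 mol, y = 5.528 × 10^-3 mol
mass of KOH = 5.778 × 10^-3 × 56.11 = 0.3242 g

0.3242 g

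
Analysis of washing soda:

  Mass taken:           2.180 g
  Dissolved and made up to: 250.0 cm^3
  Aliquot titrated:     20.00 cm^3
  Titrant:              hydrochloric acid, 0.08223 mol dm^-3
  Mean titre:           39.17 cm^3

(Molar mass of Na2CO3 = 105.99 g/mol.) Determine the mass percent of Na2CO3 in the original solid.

Na2CO3 + 2 HCl → 2 NaCl + H2O + CO2
n(HCl) per titration = 0.03917 × 0.08223 = 3.221 × 10^-3 mol
From the 1:2 ratio, n(Na2CO3) in each aliquot = 1/2 × 3.221 × 10^-3 = 1.610 × 10^-3 mol
n(Na2CO3) in the whole flask = 1.610 × 10^-3 × 250.0/20.00 = 0.02013 mol
mass of Na2CO3 = 0.02013 × 105.99 = 2.134 g
% Na2CO3 = 2.134 / 2.180 × 100 = 97.88 %

97.88 %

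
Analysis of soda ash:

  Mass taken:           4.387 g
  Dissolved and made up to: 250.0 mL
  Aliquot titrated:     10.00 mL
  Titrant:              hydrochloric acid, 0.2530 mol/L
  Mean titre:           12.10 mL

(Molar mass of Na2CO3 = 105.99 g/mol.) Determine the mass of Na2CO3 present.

Na2CO3 + 2 HCl → 2 NaCl + H2O + CO2
n(HCl) per titration = 0.01210 × 0.2530 = 3.061 × 10^-3 mol
From the 1:2 ratio, n(Na2CO3) in each aliquot = 1/2 × 3.061 × 10^-3 = 1.531 × 10^-3 mol
n(Na2CO3) in the whole flask = 1.531 × 10^-3 × 250.0/10.00 = 0.03827 mol
mass of Na2CO3 = 0.03827 × 105.99 = 4.056 g

4.056 g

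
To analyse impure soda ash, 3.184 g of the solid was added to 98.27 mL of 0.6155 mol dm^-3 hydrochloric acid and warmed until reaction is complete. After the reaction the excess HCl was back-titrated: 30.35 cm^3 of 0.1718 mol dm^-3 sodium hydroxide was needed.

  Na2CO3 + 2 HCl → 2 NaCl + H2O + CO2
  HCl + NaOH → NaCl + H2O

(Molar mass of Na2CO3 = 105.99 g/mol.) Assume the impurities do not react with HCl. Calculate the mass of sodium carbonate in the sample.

n(HCl) added = 0.09827 × 0.6155 = 0.06049 mol
n(NaOH) used in back-titration = 0.03035 × 0.1718 = 5.214 × 10^-3 mol
n(HCl) left over = 5.214 × 10^-3 mol (1:1 ratio)
n(HCl) consumed by analyte = 0.06049 − 5.214 × 10^-3 = 0.05527 mol
From the 1:2 ratio, n(Na2CO3) = 1/2 × 0.05527 = 0.02764 mol
mass of Na2CO3 = 0.02764 × 105.99 = 2.929 g

2.929 g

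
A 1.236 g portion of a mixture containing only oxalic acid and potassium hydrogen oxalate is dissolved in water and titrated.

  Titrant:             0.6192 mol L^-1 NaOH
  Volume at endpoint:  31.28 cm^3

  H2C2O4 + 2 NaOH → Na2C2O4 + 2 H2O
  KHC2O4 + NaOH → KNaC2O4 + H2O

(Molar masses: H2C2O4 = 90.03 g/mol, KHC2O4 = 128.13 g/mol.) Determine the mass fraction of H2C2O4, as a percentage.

54.58 %

n(NaOH) = 0.03128 × 0.6192 = 0.01937 mol
Let x = n(H2C2O4), y = n(KHC2O4).
Titrant: 2x + 1y = 0.01937;  mass: 90.03x + 128.13y = 1.236
Solving, x = 7.494 × 10^-3 mol, y = 4.381 × 10^-3 mol
mass of H2C2O4 = 7.494 × 10^-3 × 90.03 = 0.6747 g
% H2C2O4 = 0.6747 / 1.236 × 100 = 54.58 %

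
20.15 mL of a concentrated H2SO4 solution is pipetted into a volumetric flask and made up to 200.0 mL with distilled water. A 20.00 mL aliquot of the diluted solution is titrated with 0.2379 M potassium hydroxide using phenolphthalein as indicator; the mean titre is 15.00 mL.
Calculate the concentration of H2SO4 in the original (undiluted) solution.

H2SO4 + 2 KOH → K2SO4 + 2 H2O
n(KOH) = 0.01500 × 0.2379 = 3.568 × 10^-3 mol
From the 1:2 ratio, n(H2SO4) in the aliquot = 1/2 × 3.568 × 10^-3 = 1.784 × 10^-3 mol
[H2SO4]_dilute = 1.784 × 10^-3 / 0.02000 = 0.08921 mol/L
Dilution factor = 200.0 / 20.15 = 9.926
[H2SO4]_stock = 0.08921 × 9.926 = 0.8855 mol/L

0.8855 M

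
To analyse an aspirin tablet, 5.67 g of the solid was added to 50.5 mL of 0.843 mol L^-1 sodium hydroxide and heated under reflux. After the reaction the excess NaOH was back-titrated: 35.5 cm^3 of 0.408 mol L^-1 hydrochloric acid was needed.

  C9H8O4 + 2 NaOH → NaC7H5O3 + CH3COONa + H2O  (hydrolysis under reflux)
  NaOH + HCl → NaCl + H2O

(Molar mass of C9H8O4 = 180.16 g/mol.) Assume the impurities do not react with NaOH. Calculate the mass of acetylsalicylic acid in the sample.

n(NaOH) added = 0.0505 × 0.843 = 0.0426 mol
n(HCl) used in back-titration = 0.0355 × 0.408 = 0.0145 mol
n(NaOH) left over = 0.0145 mol (1:1 ratio)
n(NaOH) consumed by analyte = 0.0426 − 0.0145 = 0.0281 mol
From the 1:2 ratio, n(C9H8O4) = 1/2 × 0.0281 = 0.0140 mol
mass of C9H8O4 = 0.0140 × 180.16 = 2.53 g

2.53 g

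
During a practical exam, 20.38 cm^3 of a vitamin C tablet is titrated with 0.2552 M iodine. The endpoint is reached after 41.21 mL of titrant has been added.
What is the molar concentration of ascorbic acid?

0.5160 M

C6H8O6 + I2 → C6H6O6 + 2 HI
n(I2) = 0.04121 L × 0.2552 mol/L = 0.01052 mol
n(C6H8O6) = 0.01052 mol (1:1 mole ratio)
[C6H8O6] = 0.01052 mol / 0.02038 L = 0.5160 mol/L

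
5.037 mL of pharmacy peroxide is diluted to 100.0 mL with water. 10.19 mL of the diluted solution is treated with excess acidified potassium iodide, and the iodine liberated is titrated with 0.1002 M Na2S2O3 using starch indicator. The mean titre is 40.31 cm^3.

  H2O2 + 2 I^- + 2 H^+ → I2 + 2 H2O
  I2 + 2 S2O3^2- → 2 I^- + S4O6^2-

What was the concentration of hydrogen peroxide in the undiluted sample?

n(S2O3^2-) = 0.04031 × 0.1002 = 4.039 × 10^-3 mol
n(I2) = n(S2O3^2-)/2 = 2.020 × 10^-3 mol
n(H2O2) in the aliquot = 2.020 × 10^-3 mol (1:1 ratio)
[H2O2]_dilute = 2.020 × 10^-3 / 0.01019 = 0.1982 mol/L
[H2O2]_original = 0.1982 × 100.0/5.037 = 3.935 mol/L

3.935 M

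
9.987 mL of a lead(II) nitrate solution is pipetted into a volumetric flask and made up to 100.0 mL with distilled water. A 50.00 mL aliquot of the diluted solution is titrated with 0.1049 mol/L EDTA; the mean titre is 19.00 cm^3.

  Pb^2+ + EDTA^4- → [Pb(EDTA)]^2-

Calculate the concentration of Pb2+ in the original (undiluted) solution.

0.3991 mol/L

n(EDTA) = 0.01900 × 0.1049 = 1.993 × 10^-3 mol
n(Pb2+) in the aliquot = 1.993 × 10^-3 mol (1:1 ratio)
[Pb2+]_dilute = 1.993 × 10^-3 / 0.05000 = 0.03986 mol/L
Dilution factor = 100.0 / 9.987 = 10.01
[Pb2+]_stock = 0.03986 × 10.01 = 0.3991 mol/L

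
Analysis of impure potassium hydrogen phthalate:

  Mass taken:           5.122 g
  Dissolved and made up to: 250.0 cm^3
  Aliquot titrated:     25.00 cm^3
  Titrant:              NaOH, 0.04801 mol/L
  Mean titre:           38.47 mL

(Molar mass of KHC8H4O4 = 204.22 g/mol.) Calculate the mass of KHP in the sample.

KHC8H4O4 + NaOH → KNaC8H4O4 + H2O
n(NaOH) per titration = 0.03847 × 0.04801 = 1.847 × 10^-3 mol
n(KHC8H4O4) in each aliquot = 1.847 × 10^-3 mol (1:1 ratio)
n(KHC8H4O4) in the whole flask = 1.847 × 10^-3 × 250.0/25.00 = 0.01847 mol
mass of KHC8H4O4 = 0.01847 × 204.22 = 3.772 g

3.772 g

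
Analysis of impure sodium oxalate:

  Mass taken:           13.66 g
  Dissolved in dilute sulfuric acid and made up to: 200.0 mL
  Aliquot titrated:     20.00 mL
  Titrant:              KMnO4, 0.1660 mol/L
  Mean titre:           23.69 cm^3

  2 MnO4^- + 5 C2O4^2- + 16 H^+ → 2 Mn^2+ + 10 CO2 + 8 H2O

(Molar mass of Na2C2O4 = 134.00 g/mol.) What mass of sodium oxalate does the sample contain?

13.17 g

n(KMnO4) per titration = 0.02369 × 0.1660 = 3.933 × 10^-3 mol
From the 5:2 ratio, n(Na2C2O4) in each aliquot = 5/2 × 3.933 × 10^-3 = 9.831 × 10^-3 mol
n(Na2C2O4) in the whole flask = 9.831 × 10^-3 × 200.0/20.00 = 0.09831 mol
mass of Na2C2O4 = 0.09831 × 134.00 = 13.17 g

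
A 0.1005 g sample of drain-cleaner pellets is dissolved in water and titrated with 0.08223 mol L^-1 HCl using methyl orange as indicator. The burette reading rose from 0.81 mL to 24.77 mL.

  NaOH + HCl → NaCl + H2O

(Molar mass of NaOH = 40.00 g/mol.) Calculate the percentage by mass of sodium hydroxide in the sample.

78.42 %

n(HCl) = 0.02396 L × 0.08223 mol/L = 1.970 × 10^-3 mol
n(NaOH) = 1.970 × 10^-3 mol (1:1 ratio)
mass of NaOH = 1.970 × 10^-3 × 40.00 g/mol = 0.07881 g
% NaOH = 0.07881 / 0.1005 × 100 = 78.42 %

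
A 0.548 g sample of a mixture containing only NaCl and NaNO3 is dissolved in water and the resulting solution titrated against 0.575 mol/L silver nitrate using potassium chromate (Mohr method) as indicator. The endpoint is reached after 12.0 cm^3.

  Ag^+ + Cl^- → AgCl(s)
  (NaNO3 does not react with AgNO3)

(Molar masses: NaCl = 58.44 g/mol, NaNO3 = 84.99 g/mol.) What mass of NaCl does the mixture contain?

0.403 g

n(AgNO3) = 0.0120 × 0.575 = 6.90 × 10^-3 mol
Let x = n(NaCl), y = n(NaNO3).
Titrant: 1x = 6.90 × 10^-3;  mass: 58.44x + 84.99y = 0.548
Solving, x = 6.90 × 10^-3 mol, y = 1.70 × 10^-3 mol
mass of NaCl = 6.90 × 10^-3 × 58.44 = 0.403 g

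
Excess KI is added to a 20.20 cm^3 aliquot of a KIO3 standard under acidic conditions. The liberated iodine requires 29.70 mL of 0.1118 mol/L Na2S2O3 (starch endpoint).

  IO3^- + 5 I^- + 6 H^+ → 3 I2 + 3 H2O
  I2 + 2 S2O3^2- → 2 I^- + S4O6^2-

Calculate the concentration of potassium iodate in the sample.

n(S2O3^2-) = 0.02970 × 0.1118 = 3.320 × 10^-3 mol
n(I2) = n(S2O3^2-)/2 = 1.660 × 10^-3 mol
From the 1:3 ratio, n(IO3^-) in the aliquot = 1/3 × 1.660 × 10^-3 = 5.534 × 10^-4 mol
[IO3^-] = 5.534 × 10^-4 / 0.02020 = 0.02740 mol/L

0.02740 mol/L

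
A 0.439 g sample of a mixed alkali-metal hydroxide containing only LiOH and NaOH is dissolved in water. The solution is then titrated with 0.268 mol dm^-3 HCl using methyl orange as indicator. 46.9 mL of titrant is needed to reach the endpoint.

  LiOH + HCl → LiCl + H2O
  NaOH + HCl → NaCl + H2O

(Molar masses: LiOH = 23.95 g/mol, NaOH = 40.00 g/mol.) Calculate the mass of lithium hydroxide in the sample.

0.0952 g

n(HCl) = 0.0469 × 0.268 = 0.0126 mol
Let x = n(LiOH), y = n(NaOH).
Titrant: 1x + 1y = 0.0126;  mass: 23.95x + 40.00y = 0.439
Solving, x = 3.97 × 10^-3 mol, y = 8.60 × 10^-3 mol
mass of LiOH = 3.97 × 10^-3 × 23.95 = 0.0952 g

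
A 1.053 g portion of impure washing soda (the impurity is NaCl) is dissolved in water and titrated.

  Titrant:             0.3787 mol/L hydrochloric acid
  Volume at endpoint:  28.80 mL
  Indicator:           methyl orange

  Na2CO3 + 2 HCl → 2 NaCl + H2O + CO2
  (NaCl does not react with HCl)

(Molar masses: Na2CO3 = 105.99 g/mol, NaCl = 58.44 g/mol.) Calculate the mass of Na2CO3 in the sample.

n(HCl) = 0.02880 × 0.3787 = 0.01091 mol
Let x = n(Na2CO3), y = n(NaCl).
Titrant: 2x = 0.01091;  mass: 105.99x + 58.44y = 1.053
Solving, x = 5.453 × 10^-3 mol, y = 8.128 × 10^-3 mol
mass of Na2CO3 = 5.453 × 10^-3 × 105.99 = 0.5780 g

0.5780 g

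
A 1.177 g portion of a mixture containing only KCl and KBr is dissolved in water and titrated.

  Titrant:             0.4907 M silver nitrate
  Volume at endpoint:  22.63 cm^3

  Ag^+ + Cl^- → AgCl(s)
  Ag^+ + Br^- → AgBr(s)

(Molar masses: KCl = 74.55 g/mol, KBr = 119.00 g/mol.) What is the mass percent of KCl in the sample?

n(AgNO3) = 0.02263 × 0.4907 = 0.01110 mol
Let x = n(KCl), y = n(KBr).
Titrant: 1x + 1y = 0.01110;  mass: 74.55x + 119.00y = 1.177
Solving, x = 3.250 × 10^-3 mol, y = 7.855 × 10^-3 mol
mass of KCl = 3.250 × 10^-3 × 74.55 = 0.2423 g
% KCl = 0.2423 / 1.177 × 100 = 20.58 %

20.58 %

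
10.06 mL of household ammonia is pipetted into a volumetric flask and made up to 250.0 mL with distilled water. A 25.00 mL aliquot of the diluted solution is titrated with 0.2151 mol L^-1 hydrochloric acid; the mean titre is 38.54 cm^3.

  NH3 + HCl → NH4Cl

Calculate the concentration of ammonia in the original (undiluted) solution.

8.241 mol/L

n(HCl) = 0.03854 × 0.2151 = 8.290 × 10^-3 mol
n(NH3) in the aliquot = 8.290 × 10^-3 mol (1:1 ratio)
[NH3]_dilute = 8.290 × 10^-3 / 0.02500 = 0.3316 mol/L
Dilution factor = 250.0 / 10.06 = 24.85
[NH3]_stock = 0.3316 × 24.85 = 8.241 mol/L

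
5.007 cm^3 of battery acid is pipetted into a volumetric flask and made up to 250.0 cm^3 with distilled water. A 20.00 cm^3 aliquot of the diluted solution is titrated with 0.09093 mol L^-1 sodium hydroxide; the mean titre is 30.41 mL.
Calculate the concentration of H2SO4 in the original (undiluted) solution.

H2SO4 + 2 NaOH → Na2SO4 + 2 H2O
n(NaOH) = 0.03041 × 0.09093 = 2.765 × 10^-3 mol
From the 1:2 ratio, n(H2SO4) in the aliquot = 1/2 × 2.765 × 10^-3 = 1.383 × 10^-3 mol
[H2SO4]_dilute = 1.383 × 10^-3 / 0.02000 = 0.06913 mol/L
Dilution factor = 250.0 / 5.007 = 49.93
[H2SO4]_stock = 0.06913 × 49.93 = 3.452 mol/L

3.452 mol/L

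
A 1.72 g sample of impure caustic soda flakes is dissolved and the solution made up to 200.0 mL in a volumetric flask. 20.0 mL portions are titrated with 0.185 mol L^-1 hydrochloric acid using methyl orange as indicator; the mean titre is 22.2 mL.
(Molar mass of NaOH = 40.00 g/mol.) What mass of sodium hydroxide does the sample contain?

1.64 g

NaOH + HCl → NaCl + H2O
n(HCl) per titration = 0.0222 × 0.185 = 4.11 × 10^-3 mol
n(NaOH) in each aliquot = 4.11 × 10^-3 mol (1:1 ratio)
n(NaOH) in the whole flask = 4.11 × 10^-3 × 200.0/20.0 = 0.0411 mol
mass of NaOH = 0.0411 × 40.00 = 1.64 g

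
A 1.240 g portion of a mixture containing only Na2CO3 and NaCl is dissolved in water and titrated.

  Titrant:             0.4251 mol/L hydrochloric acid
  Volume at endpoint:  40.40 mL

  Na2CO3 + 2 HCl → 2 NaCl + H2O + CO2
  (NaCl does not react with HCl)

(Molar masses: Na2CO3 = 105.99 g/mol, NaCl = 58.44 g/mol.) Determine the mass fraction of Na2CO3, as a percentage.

n(HCl) = 0.04040 × 0.4251 = 0.01717 mol
Let x = n(Na2CO3), y = n(NaCl).
Titrant: 2x = 0.01717;  mass: 105.99x + 58.44y = 1.240
Solving, x = 8.587 × 10^-3 mol, y = 5.644 × 10^-3 mol
mass of Na2CO3 = 8.587 × 10^-3 × 105.99 = 0.9101 g
% Na2CO3 = 0.9101 / 1.240 × 100 = 73.40 %

73.40 %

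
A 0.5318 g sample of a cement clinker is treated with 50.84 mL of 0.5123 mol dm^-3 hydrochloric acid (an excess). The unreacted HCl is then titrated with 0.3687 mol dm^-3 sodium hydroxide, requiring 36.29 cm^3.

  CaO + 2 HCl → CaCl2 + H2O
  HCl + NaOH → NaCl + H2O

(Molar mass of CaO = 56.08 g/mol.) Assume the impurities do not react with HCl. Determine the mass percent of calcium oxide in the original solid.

n(HCl) added = 0.05084 × 0.5123 = 0.02605 mol
n(NaOH) used in back-titration = 0.03629 × 0.3687 = 0.01338 mol
n(HCl) left over = 0.01338 mol (1:1 ratio)
n(HCl) consumed by analyte = 0.02605 − 0.01338 = 0.01267 mol
From the 1:2 ratio, n(CaO) = 1/2 × 0.01267 = 6.333 × 10^-3 mol
mass of CaO = 6.333 × 10^-3 × 56.08 = 0.3551 g
% CaO = 0.3551 / 0.5318 × 100 = 66.78 %

66.78 %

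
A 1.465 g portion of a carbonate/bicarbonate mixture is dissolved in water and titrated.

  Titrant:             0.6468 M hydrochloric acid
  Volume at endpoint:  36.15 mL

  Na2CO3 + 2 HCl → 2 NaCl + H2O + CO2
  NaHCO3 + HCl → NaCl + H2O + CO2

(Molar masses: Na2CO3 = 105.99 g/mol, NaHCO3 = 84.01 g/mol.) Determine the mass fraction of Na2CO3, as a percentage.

n(HCl) = 0.03615 × 0.6468 = 0.02338 mol
Let x = n(Na2CO3), y = n(NaHCO3).
Titrant: 2x + 1y = 0.02338;  mass: 105.99x + 84.01y = 1.465
Solving, x = 8.049 × 10^-3 mol, y = 7.283 × 10^-3 mol
mass of Na2CO3 = 8.049 × 10^-3 × 105.99 = 0.8532 g
% Na2CO3 = 0.8532 / 1.465 × 100 = 58.24 %

58.24 %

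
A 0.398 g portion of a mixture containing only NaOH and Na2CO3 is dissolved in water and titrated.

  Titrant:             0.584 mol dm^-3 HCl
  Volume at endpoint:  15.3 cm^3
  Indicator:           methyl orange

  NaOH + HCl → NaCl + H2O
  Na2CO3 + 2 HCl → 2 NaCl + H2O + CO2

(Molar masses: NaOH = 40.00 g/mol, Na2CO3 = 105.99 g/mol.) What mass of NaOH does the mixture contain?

n(HCl) = 0.0153 × 0.584 = 8.94 × 10^-3 mol
Let x = n(NaOH), y = n(Na2CO3).
Titrant: 1x + 2y = 8.94 × 10^-3;  mass: 40.00x + 105.99y = 0.398
Solving, x = 5.81 × 10^-3 mol, y = 1.56 × 10^-3 mol
mass of NaOH = 5.81 × 10^-3 × 40.00 = 0.232 g

0.232 g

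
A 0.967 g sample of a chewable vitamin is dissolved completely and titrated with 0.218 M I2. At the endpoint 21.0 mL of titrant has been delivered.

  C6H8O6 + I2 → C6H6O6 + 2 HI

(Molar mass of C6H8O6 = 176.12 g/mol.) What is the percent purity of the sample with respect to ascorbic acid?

n(I2) = 0.0210 L × 0.218 mol/L = 4.58 × 10^-3 mol
n(C6H8O6) = 4.58 × 10^-3 mol (1:1 ratio)
mass of C6H8O6 = 4.58 × 10^-3 × 176.12 g/mol = 0.806 g
% C6H8O6 = 0.806 / 0.967 × 100 = 83.4 %

83.4 %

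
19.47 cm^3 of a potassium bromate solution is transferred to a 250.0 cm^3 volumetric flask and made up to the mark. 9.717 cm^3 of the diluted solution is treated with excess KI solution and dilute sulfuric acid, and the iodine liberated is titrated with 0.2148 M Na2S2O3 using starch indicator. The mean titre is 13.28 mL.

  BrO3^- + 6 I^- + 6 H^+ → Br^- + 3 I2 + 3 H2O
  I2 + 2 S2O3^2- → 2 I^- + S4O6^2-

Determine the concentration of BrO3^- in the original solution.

0.6282 M

n(S2O3^2-) = 0.01328 × 0.2148 = 2.853 × 10^-3 mol
n(I2) = n(S2O3^2-)/2 = 1.426 × 10^-3 mol
From the 1:3 ratio, n(BrO3^-) in the aliquot = 1/3 × 1.426 × 10^-3 = 4.754 × 10^-4 mol
[BrO3^-]_dilute = 4.754 × 10^-4 / 0.009717 = 0.04893 mol/L
[BrO3^-]_original = 0.04893 × 250.0/19.47 = 0.6282 mol/L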